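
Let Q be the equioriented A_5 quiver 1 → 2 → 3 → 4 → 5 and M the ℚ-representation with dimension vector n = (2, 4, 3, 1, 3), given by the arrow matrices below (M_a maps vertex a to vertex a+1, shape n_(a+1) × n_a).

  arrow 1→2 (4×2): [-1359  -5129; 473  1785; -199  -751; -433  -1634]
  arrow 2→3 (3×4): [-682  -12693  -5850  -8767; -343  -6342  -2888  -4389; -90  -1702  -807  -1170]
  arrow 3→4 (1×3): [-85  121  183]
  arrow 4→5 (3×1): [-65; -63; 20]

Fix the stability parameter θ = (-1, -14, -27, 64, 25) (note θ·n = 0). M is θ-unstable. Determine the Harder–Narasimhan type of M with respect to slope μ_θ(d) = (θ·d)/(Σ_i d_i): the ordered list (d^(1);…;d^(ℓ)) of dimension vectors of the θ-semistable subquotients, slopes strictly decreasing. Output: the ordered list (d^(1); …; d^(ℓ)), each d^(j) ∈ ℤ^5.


Via rank(M_{q-1}∘⋯∘M_p): M ≅ I[1,3], I[1,5], I[2,2], I[2,3], I[5,5]^2.
μ_θ-semistable layers: μ^(1)=89/2; μ^(2)=25; μ^(3)=-14; μ^(4)=-41/2

((0, 0, 0, 1, 1); (0, 0, 0, 0, 2); (2, 3, 2, 0, 0); (0, 1, 1, 0, 0))


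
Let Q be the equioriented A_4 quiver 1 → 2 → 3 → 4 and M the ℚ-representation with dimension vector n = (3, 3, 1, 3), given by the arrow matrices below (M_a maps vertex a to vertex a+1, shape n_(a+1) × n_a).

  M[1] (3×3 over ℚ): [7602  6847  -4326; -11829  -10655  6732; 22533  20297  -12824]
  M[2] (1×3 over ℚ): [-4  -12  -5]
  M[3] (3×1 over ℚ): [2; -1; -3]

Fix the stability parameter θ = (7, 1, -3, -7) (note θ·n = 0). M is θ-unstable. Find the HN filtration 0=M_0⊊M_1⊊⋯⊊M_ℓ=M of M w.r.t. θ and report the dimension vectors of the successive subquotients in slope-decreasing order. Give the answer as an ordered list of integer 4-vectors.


Via rank(M_{q-1}∘⋯∘M_p): M ≅ I[1,1], I[1,2], I[1,4], I[2,2], I[4,4]^2.
μ_θ-semistable layers: μ^(1)=7; μ^(2)=4; μ^(3)=1; μ^(4)=-1/2; μ^(5)=-7

((1, 0, 0, 0); (1, 1, 0, 0); (0, 1, 0, 0); (1, 1, 1, 1); (0, 0, 0, 2))


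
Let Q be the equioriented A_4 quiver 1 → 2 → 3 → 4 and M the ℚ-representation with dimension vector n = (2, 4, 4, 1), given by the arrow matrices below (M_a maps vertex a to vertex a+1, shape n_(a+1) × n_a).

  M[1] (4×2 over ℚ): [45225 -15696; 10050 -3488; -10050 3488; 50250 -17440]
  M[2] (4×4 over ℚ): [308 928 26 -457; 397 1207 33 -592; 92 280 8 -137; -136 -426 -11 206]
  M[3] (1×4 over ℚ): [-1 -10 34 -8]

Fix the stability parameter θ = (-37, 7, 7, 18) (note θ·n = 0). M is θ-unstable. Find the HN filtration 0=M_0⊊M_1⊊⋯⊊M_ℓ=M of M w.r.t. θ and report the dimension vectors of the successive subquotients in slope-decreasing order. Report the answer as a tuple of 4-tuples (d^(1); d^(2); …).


Interval decomposition of M: I[1,1], I[1,4], I[2,3]^3.
HN type (ℓ=3): μ^(1)=18; μ^(2)=7; μ^(3)=-37

((0, 0, 0, 1); (0, 4, 4, 0); (2, 0, 0, 0))


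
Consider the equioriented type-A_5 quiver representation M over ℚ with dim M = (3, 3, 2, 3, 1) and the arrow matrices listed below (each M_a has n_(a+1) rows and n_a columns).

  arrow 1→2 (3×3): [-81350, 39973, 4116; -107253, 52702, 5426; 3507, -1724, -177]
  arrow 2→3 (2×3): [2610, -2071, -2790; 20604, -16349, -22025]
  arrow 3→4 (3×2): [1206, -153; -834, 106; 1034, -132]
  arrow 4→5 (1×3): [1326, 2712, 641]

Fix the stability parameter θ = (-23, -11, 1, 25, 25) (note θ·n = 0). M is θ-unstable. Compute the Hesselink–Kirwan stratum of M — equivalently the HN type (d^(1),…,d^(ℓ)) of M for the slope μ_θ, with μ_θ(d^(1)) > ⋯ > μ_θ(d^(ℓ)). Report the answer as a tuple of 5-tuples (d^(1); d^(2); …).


Via rank(M_{q-1}∘⋯∘M_p): M ≅ I[1,2], I[1,4], I[1,5], I[4,4].
μ_θ-semistable layers: μ^(1)=25; μ^(2)=1; μ^(3)=-11; μ^(4)=-23

((0, 0, 0, 3, 1); (0, 0, 2, 0, 0); (0, 3, 0, 0, 0); (3, 0, 0, 0, 0))


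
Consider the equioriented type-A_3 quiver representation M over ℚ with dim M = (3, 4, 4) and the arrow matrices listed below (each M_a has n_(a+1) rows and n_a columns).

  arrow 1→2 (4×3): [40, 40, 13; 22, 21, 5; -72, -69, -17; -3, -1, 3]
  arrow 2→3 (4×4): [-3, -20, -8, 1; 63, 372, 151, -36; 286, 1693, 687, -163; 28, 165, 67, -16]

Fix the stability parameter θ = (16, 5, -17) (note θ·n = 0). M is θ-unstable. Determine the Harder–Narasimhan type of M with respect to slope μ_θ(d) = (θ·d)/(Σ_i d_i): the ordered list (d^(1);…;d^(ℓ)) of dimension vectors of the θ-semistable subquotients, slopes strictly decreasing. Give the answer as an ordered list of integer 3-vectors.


Interval decomposition of M: I[1,3]^3, I[2,3].
HN type (ℓ=2): μ^(1)=4/3; μ^(2)=-6

((3, 3, 3); (0, 1, 1))


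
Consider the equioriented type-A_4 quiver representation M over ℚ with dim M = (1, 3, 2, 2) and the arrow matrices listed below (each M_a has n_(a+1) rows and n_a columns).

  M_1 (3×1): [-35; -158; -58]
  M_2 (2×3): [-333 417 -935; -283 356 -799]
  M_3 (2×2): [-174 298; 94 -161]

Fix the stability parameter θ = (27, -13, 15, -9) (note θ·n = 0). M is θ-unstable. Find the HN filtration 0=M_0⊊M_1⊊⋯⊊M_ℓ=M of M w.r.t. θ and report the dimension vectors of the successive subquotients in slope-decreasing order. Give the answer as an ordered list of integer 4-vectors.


Interval decomposition of M: I[1,4], I[2,2], I[2,4].
HN type (ℓ=3): μ^(1)=5; μ^(2)=3; μ^(3)=-13

((1, 1, 1, 1); (0, 0, 1, 1); (0, 2, 0, 0))


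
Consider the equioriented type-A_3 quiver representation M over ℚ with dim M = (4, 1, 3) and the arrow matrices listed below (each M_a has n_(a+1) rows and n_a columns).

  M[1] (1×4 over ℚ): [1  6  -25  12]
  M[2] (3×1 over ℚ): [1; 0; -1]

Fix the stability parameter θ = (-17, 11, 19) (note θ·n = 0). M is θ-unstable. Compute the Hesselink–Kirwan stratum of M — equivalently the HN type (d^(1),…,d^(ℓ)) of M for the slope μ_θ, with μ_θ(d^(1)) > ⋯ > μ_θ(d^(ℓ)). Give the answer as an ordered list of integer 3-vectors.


Barcode: M ≅ I[1,1]^3, I[1,3], I[3,3]^2. HN layers by μ_θ (3 steps, strictly decreasing):
  μ^(1)=19; μ^(2)=11; μ^(3)=-17

((0, 0, 3); (0, 1, 0); (4, 0, 0))


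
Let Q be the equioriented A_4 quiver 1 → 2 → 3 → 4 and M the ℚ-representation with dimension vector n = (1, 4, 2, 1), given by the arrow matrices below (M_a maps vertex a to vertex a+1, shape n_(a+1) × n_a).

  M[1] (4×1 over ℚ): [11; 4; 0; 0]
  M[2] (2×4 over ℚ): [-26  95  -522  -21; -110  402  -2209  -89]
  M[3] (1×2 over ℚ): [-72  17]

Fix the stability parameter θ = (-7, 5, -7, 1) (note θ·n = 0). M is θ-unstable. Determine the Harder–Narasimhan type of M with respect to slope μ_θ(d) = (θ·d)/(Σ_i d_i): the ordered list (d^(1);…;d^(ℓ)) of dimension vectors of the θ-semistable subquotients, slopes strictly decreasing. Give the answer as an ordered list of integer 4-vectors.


Interval decomposition of M: I[1,4], I[2,2]^2, I[2,3].
HN type (ℓ=4): μ^(1)=5; μ^(2)=1; μ^(3)=-1; μ^(4)=-7

((0, 2, 0, 0); (0, 0, 0, 1); (0, 2, 2, 0); (1, 0, 0, 0))


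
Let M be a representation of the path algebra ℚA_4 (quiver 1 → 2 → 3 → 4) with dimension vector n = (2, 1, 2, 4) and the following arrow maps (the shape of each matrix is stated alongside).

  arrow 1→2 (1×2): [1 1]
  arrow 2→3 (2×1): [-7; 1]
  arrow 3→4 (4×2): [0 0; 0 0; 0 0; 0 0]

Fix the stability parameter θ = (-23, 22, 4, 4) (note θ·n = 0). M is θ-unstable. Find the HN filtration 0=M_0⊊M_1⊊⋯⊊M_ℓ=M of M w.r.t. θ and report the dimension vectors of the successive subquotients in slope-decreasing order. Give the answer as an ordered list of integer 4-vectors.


Via rank(M_{q-1}∘⋯∘M_p): M ≅ I[1,1], I[1,3], I[3,3], I[4,4]^4.
μ_θ-semistable layers: μ^(1)=13; μ^(2)=4; μ^(3)=-23

((0, 1, 1, 0); (0, 0, 1, 4); (2, 0, 0, 0))


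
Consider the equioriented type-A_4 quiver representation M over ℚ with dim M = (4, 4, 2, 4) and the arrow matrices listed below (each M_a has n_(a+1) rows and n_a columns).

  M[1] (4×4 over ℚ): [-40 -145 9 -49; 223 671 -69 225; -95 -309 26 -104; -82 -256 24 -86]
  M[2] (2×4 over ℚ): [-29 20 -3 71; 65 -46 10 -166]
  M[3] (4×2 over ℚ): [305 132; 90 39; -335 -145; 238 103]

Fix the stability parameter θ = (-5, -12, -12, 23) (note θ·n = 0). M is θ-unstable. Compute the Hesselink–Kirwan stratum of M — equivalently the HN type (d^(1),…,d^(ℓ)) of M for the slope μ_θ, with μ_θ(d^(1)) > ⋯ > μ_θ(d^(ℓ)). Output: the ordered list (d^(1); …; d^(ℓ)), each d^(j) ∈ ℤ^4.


Barcode: M ≅ I[1,2]^2, I[1,4]^2, I[4,4]^2. HN layers by μ_θ (3 steps, strictly decreasing):
  μ^(1)=23; μ^(2)=-17/2; μ^(3)=-29/3

((0, 0, 0, 4); (2, 2, 0, 0); (2, 2, 2, 0))


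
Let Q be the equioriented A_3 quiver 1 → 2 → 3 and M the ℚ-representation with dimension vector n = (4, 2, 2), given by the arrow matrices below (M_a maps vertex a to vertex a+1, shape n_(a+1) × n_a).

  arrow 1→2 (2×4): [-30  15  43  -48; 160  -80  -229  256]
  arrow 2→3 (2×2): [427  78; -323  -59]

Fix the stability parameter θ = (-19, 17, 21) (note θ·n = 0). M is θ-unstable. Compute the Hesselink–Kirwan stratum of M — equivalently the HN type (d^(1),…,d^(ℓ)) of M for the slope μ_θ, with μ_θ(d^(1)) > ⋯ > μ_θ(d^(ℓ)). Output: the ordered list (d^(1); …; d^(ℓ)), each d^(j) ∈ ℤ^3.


Interval decomposition of M: I[1,1]^2, I[1,3]^2.
HN type (ℓ=3): μ^(1)=21; μ^(2)=17; μ^(3)=-19

((0, 0, 2); (0, 2, 0); (4, 0, 0))


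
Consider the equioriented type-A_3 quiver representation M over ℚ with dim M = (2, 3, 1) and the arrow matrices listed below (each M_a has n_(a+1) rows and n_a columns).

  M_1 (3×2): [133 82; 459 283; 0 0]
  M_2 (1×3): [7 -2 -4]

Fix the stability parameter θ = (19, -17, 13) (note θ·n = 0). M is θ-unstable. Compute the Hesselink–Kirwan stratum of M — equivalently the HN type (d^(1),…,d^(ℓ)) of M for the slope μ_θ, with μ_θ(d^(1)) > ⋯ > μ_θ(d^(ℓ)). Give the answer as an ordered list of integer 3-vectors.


Barcode: M ≅ I[1,2], I[1,3], I[2,2]. HN layers by μ_θ (3 steps, strictly decreasing):
  μ^(1)=13; μ^(2)=1; μ^(3)=-17

((0, 0, 1); (2, 2, 0); (0, 1, 0))


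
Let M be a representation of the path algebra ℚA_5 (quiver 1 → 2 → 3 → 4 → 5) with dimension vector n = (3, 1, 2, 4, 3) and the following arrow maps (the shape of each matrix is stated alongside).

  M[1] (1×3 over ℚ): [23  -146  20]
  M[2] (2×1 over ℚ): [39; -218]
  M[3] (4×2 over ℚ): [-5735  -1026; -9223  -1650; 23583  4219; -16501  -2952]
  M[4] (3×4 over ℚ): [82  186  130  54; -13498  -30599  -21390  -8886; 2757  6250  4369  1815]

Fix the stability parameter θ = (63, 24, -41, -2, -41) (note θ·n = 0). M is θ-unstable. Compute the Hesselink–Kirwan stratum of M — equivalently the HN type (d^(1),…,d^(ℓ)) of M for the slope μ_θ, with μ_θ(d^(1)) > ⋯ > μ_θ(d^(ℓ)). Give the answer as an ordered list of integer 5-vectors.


Via rank(M_{q-1}∘⋯∘M_p): M ≅ I[1,1]^2, I[1,5], I[3,5], I[4,4]^2, I[5,5].
μ_θ-semistable layers: μ^(1)=63; μ^(2)=3/5; μ^(3)=-2; μ^(4)=-43/2; μ^(5)=-41

((2, 0, 0, 0, 0); (1, 1, 1, 1, 1); (0, 0, 0, 2, 0); (0, 0, 0, 1, 1); (0, 0, 1, 0, 1))


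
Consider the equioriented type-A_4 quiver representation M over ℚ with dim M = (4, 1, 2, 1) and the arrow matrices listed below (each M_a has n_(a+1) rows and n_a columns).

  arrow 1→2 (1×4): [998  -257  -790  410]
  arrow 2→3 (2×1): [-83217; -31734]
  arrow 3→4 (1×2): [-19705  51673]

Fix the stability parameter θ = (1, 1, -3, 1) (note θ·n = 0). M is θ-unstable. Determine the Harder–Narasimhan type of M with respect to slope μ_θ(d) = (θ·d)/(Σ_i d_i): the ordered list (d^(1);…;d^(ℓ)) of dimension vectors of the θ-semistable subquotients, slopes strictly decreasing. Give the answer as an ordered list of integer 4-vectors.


Interval decomposition of M: I[1,1]^3, I[1,4], I[3,3].
HN type (ℓ=3): μ^(1)=1; μ^(2)=-1/3; μ^(3)=-3

((3, 0, 0, 1); (1, 1, 1, 0); (0, 0, 1, 0))


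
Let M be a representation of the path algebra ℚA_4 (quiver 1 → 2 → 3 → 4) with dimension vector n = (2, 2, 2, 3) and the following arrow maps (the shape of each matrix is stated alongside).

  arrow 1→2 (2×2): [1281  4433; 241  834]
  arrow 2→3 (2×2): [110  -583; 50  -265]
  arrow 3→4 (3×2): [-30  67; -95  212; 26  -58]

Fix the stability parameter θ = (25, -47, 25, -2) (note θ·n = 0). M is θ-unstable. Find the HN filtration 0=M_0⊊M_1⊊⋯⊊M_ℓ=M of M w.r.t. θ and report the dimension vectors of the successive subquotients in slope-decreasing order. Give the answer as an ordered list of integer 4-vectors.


Interval decomposition of M: I[1,2], I[1,4], I[3,4], I[4,4].
HN type (ℓ=3): μ^(1)=23/2; μ^(2)=-2; μ^(3)=-11

((0, 0, 2, 2); (0, 0, 0, 1); (2, 2, 0, 0))


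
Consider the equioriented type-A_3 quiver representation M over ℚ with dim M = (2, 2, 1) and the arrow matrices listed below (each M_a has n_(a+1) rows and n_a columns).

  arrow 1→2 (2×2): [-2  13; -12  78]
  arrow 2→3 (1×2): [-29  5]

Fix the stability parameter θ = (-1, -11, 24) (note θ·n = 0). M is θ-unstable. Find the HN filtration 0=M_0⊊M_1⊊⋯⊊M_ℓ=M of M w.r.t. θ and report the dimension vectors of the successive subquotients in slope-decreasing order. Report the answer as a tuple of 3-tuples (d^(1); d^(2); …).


Via rank(M_{q-1}∘⋯∘M_p): M ≅ I[1,1], I[1,3], I[2,2].
μ_θ-semistable layers: μ^(1)=24; μ^(2)=-1; μ^(3)=-6; μ^(4)=-11

((0, 0, 1); (1, 0, 0); (1, 1, 0); (0, 1, 0))


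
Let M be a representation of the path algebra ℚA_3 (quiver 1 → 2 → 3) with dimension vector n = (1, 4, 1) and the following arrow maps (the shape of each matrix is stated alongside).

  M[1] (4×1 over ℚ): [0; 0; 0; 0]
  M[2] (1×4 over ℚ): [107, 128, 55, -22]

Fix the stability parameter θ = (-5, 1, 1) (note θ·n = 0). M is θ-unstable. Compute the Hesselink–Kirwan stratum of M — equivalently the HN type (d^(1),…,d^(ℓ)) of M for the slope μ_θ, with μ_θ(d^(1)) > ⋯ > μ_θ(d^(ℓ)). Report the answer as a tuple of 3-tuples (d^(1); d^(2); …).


Via rank(M_{q-1}∘⋯∘M_p): M ≅ I[1,1], I[2,2]^3, I[2,3].
μ_θ-semistable layers: μ^(1)=1; μ^(2)=-5

((0, 4, 1); (1, 0, 0))


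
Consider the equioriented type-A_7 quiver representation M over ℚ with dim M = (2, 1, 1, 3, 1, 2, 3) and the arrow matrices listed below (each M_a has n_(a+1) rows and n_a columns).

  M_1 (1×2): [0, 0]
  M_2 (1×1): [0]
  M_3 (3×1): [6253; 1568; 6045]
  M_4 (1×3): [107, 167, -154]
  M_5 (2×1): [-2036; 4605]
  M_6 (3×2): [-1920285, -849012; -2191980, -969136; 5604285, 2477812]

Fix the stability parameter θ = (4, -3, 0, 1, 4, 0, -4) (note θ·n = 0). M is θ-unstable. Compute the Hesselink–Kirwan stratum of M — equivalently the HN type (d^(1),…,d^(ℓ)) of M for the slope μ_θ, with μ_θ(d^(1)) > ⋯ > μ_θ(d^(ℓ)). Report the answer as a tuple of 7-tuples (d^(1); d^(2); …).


Barcode: M ≅ I[1,1]^2, I[2,2], I[3,6], I[4,4]^2, I[6,7], I[7,7]^2. HN layers by μ_θ (7 steps, strictly decreasing):
  μ^(1)=4; μ^(2)=2; μ^(3)=1; μ^(4)=0; μ^(5)=-2; μ^(6)=-3; μ^(7)=-4

((2, 0, 0, 0, 0, 0, 0); (0, 0, 0, 0, 1, 1, 0); (0, 0, 0, 3, 0, 0, 0); (0, 0, 1, 0, 0, 0, 0); (0, 0, 0, 0, 0, 1, 1); (0, 1, 0, 0, 0, 0, 0); (0, 0, 0, 0, 0, 0, 2))


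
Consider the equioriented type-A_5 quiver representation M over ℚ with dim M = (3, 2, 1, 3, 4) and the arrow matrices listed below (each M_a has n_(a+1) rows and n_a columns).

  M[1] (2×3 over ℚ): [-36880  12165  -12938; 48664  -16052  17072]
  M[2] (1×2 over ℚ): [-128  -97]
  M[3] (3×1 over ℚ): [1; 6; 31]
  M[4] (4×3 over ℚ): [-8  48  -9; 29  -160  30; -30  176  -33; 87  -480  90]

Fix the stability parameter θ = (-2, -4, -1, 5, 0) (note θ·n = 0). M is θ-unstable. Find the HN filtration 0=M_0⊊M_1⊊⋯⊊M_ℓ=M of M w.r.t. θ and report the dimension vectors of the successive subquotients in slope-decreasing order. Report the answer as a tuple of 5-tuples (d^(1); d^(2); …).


Barcode: M ≅ I[1,1], I[1,2], I[1,5], I[4,4], I[4,5], I[5,5]^2. HN layers by μ_θ (6 steps, strictly decreasing):
  μ^(1)=5; μ^(2)=5/2; μ^(3)=0; μ^(4)=-1; μ^(5)=-2; μ^(6)=-3

((0, 0, 0, 1, 0); (0, 0, 0, 2, 2); (0, 0, 0, 0, 2); (0, 0, 1, 0, 0); (1, 0, 0, 0, 0); (2, 2, 0, 0, 0))


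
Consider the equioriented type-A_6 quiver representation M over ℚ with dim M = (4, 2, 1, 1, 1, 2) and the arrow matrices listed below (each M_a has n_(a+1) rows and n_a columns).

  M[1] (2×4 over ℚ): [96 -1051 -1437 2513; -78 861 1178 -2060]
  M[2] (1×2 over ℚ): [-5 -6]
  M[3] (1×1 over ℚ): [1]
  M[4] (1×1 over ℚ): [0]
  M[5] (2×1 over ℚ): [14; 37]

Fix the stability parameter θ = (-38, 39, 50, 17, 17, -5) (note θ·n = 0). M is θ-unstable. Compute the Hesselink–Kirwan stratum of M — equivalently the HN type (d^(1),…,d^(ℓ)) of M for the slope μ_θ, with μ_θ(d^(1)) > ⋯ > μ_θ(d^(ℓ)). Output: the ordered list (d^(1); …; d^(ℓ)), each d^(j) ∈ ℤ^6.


Interval decomposition of M: I[1,1]^2, I[1,2], I[1,4], I[5,6], I[6,6].
HN type (ℓ=5): μ^(1)=39; μ^(2)=106/3; μ^(3)=6; μ^(4)=-5; μ^(5)=-38

((0, 1, 0, 0, 0, 0); (0, 1, 1, 1, 0, 0); (0, 0, 0, 0, 1, 1); (0, 0, 0, 0, 0, 1); (4, 0, 0, 0, 0, 0))


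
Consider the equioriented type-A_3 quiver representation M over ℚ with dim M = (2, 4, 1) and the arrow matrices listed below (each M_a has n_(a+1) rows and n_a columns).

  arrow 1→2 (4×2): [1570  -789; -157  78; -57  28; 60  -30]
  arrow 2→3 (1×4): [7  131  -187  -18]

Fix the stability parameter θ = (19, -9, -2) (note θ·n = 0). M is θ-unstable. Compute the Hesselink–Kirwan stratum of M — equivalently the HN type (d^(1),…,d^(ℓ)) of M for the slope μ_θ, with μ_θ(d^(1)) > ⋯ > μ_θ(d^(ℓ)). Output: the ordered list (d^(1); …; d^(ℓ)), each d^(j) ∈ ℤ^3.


Barcode: M ≅ I[1,2], I[1,3], I[2,2]^2. HN layers by μ_θ (3 steps, strictly decreasing):
  μ^(1)=5; μ^(2)=8/3; μ^(3)=-9

((1, 1, 0); (1, 1, 1); (0, 2, 0))


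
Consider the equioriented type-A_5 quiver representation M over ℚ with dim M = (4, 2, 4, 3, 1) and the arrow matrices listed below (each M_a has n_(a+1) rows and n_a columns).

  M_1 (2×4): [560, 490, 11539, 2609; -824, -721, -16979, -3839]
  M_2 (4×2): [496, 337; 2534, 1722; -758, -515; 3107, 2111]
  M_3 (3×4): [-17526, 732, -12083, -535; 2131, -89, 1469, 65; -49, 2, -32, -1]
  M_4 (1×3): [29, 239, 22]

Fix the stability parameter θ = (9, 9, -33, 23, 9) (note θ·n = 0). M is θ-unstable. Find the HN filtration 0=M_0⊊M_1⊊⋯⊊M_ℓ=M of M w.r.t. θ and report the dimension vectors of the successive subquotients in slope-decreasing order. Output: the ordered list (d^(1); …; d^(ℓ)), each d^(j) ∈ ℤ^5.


Barcode: M ≅ I[1,1]^2, I[1,4], I[1,5], I[3,3], I[3,4]. HN layers by μ_θ (5 steps, strictly decreasing):
  μ^(1)=23; μ^(2)=16; μ^(3)=9; μ^(4)=-5; μ^(5)=-33

((0, 0, 0, 2, 0); (0, 0, 0, 1, 1); (2, 0, 0, 0, 0); (2, 2, 2, 0, 0); (0, 0, 2, 0, 0))


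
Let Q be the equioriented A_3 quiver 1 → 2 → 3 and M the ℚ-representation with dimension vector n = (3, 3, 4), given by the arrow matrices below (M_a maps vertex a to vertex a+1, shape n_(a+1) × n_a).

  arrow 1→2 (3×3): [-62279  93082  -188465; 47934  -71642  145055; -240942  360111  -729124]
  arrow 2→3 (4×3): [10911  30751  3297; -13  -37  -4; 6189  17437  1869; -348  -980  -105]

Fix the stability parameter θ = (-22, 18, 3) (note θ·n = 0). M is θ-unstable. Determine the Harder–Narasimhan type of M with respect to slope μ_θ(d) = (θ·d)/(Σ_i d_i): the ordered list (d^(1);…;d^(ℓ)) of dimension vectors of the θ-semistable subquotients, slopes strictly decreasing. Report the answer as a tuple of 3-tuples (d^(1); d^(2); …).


Interval decomposition of M: I[1,2], I[1,3]^2, I[3,3]^2.
HN type (ℓ=4): μ^(1)=18; μ^(2)=21/2; μ^(3)=3; μ^(4)=-22

((0, 1, 0); (0, 2, 2); (0, 0, 2); (3, 0, 0))


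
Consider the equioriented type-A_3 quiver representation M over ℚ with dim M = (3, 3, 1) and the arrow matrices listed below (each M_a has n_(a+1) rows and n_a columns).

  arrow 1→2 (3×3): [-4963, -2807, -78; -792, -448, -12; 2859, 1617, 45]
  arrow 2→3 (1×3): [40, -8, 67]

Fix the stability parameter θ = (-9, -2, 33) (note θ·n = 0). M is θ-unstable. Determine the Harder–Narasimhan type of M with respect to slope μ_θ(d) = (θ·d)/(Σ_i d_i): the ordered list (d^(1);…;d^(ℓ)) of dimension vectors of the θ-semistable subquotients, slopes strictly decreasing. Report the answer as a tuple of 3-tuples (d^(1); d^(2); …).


Via rank(M_{q-1}∘⋯∘M_p): M ≅ I[1,1], I[1,2], I[1,3], I[2,2].
μ_θ-semistable layers: μ^(1)=33; μ^(2)=-2; μ^(3)=-9

((0, 0, 1); (0, 3, 0); (3, 0, 0))


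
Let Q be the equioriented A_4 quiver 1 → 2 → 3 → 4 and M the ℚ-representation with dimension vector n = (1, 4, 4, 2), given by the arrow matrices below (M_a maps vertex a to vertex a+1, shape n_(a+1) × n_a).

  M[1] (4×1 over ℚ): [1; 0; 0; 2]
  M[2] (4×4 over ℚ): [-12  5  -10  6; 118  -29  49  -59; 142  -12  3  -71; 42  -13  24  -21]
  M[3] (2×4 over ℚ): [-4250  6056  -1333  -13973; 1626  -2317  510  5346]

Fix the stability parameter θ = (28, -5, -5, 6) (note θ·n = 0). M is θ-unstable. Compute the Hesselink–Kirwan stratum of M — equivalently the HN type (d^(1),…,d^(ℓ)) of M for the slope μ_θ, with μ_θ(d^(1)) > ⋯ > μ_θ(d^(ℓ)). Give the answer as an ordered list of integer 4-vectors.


Barcode: M ≅ I[1,2], I[2,3], I[2,4]^2, I[3,3]. HN layers by μ_θ (3 steps, strictly decreasing):
  μ^(1)=23/2; μ^(2)=6; μ^(3)=-5

((1, 1, 0, 0); (0, 0, 0, 2); (0, 3, 4, 0))


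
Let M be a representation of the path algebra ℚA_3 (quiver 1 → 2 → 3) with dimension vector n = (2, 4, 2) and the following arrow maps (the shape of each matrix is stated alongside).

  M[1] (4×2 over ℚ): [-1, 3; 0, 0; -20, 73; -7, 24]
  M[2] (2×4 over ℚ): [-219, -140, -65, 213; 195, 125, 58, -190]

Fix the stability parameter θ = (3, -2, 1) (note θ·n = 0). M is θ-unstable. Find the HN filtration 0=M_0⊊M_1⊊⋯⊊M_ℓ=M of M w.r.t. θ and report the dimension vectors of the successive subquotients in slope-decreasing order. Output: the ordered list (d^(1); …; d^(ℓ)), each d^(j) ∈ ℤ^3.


Barcode: M ≅ I[1,3]^2, I[2,2]^2. HN layers by μ_θ (3 steps, strictly decreasing):
  μ^(1)=1; μ^(2)=1/2; μ^(3)=-2

((0, 0, 2); (2, 2, 0); (0, 2, 0))


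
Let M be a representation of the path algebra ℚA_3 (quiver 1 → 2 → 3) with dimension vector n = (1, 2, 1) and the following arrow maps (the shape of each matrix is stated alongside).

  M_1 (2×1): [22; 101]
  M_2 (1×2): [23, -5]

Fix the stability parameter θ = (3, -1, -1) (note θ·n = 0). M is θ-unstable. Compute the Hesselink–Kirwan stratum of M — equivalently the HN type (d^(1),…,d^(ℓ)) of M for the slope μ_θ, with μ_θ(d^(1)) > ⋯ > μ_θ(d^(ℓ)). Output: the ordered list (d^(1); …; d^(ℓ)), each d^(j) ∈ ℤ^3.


Interval decomposition of M: I[1,3], I[2,2].
HN type (ℓ=2): μ^(1)=1/3; μ^(2)=-1

((1, 1, 1); (0, 1, 0))


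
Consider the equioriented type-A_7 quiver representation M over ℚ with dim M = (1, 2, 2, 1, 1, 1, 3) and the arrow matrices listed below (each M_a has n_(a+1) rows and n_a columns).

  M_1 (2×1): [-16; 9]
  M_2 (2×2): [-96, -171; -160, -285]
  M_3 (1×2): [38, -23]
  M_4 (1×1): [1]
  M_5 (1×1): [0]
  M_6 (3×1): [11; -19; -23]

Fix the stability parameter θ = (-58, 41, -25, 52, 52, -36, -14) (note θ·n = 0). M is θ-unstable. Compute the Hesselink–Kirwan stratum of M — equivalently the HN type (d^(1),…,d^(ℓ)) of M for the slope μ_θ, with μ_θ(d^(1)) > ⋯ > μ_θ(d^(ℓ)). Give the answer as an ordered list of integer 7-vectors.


Barcode: M ≅ I[1,5], I[2,2], I[3,3], I[6,7], I[7,7]^2. HN layers by μ_θ (7 steps, strictly decreasing):
  μ^(1)=52; μ^(2)=41; μ^(3)=8; μ^(4)=-14; μ^(5)=-25; μ^(6)=-36; μ^(7)=-58

((0, 0, 0, 1, 1, 0, 0); (0, 1, 0, 0, 0, 0, 0); (0, 1, 1, 0, 0, 0, 0); (0, 0, 0, 0, 0, 0, 3); (0, 0, 1, 0, 0, 0, 0); (0, 0, 0, 0, 0, 1, 0); (1, 0, 0, 0, 0, 0, 0))


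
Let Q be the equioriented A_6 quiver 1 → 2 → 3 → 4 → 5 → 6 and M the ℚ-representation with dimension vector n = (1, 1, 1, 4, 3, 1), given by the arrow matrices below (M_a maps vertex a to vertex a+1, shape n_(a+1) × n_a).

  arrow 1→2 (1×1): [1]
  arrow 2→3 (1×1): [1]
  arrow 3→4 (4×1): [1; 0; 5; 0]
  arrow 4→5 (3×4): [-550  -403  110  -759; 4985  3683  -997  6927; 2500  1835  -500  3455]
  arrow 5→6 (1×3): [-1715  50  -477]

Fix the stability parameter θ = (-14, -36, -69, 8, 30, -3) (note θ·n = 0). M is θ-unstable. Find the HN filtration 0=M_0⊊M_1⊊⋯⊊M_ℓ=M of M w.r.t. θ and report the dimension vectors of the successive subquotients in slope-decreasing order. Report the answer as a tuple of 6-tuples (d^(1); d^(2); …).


Interval decomposition of M: I[1,4], I[4,4], I[4,5]^2, I[5,6].
HN type (ℓ=4): μ^(1)=30; μ^(2)=27/2; μ^(3)=8; μ^(4)=-119/3

((0, 0, 0, 0, 2, 0); (0, 0, 0, 0, 1, 1); (0, 0, 0, 4, 0, 0); (1, 1, 1, 0, 0, 0))


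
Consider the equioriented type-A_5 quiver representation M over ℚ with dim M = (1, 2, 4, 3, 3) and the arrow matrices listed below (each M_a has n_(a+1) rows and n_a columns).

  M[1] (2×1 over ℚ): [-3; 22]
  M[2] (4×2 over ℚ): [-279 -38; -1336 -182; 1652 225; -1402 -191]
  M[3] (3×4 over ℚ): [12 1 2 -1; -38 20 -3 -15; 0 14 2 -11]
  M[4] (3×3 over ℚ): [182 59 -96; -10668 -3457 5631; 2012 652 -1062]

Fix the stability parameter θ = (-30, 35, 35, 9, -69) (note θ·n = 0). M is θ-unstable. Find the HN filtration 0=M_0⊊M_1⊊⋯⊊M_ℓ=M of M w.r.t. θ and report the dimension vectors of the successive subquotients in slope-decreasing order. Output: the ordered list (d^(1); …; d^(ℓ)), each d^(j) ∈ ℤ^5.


Via rank(M_{q-1}∘⋯∘M_p): M ≅ I[1,3], I[2,5], I[3,4], I[3,5], I[5,5].
μ_θ-semistable layers: μ^(1)=35; μ^(2)=22; μ^(3)=5/2; μ^(4)=-25/3; μ^(5)=-30; μ^(6)=-69

((0, 1, 1, 0, 0); (0, 0, 1, 1, 0); (0, 1, 1, 1, 1); (0, 0, 1, 1, 1); (1, 0, 0, 0, 0); (0, 0, 0, 0, 1))


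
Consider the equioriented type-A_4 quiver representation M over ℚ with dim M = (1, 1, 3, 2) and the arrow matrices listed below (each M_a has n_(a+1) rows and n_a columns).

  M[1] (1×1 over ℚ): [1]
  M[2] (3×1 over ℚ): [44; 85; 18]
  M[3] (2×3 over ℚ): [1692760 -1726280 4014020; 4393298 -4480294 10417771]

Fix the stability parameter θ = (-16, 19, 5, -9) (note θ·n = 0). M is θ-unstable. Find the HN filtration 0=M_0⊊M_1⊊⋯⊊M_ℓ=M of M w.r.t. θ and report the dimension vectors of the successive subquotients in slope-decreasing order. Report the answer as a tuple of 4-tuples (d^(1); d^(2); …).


Interval decomposition of M: I[1,3], I[3,3], I[3,4], I[4,4].
HN type (ℓ=5): μ^(1)=12; μ^(2)=5; μ^(3)=-2; μ^(4)=-9; μ^(5)=-16

((0, 1, 1, 0); (0, 0, 1, 0); (0, 0, 1, 1); (0, 0, 0, 1); (1, 0, 0, 0))


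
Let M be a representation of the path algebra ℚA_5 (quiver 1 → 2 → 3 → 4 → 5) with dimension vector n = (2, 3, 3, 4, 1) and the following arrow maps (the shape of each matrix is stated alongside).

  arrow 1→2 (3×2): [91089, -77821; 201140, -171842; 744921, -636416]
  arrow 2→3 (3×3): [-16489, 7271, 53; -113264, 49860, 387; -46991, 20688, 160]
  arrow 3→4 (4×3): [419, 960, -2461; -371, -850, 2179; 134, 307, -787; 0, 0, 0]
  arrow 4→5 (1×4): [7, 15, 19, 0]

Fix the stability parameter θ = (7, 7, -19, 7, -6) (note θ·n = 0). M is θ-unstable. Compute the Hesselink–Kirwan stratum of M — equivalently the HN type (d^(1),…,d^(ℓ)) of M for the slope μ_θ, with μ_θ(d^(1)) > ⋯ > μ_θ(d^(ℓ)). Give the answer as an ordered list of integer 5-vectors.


Barcode: M ≅ I[1,4], I[1,5], I[2,3], I[4,4]^2. HN layers by μ_θ (4 steps, strictly decreasing):
  μ^(1)=7; μ^(2)=1/2; μ^(3)=-5/3; μ^(4)=-6

((0, 0, 0, 3, 0); (0, 0, 0, 1, 1); (2, 2, 2, 0, 0); (0, 1, 1, 0, 0))


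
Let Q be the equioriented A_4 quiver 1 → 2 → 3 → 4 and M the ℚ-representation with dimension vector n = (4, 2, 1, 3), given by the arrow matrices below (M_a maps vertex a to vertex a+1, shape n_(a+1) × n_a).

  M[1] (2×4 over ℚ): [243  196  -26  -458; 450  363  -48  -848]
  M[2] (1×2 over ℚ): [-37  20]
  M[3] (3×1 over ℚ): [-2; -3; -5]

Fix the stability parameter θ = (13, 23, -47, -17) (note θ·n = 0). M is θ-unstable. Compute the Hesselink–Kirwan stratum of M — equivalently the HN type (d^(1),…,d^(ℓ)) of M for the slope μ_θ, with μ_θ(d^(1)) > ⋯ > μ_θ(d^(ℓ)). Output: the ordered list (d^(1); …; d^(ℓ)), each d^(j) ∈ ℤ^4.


Interval decomposition of M: I[1,1]^2, I[1,2], I[1,4], I[4,4]^2.
HN type (ℓ=4): μ^(1)=23; μ^(2)=13; μ^(3)=-7; μ^(4)=-17

((0, 1, 0, 0); (3, 0, 0, 0); (1, 1, 1, 1); (0, 0, 0, 2))


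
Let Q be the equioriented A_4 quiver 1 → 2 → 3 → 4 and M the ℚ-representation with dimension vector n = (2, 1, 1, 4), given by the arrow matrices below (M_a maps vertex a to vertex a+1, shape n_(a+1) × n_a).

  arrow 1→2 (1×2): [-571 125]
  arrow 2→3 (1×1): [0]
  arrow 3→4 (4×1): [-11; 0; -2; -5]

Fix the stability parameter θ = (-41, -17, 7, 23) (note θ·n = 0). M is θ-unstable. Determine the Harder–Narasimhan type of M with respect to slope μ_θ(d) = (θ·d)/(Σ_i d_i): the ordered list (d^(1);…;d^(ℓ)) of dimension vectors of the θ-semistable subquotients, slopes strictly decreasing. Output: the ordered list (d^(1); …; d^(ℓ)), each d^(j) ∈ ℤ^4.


Interval decomposition of M: I[1,1], I[1,2], I[3,4], I[4,4]^3.
HN type (ℓ=4): μ^(1)=23; μ^(2)=7; μ^(3)=-17; μ^(4)=-41

((0, 0, 0, 4); (0, 0, 1, 0); (0, 1, 0, 0); (2, 0, 0, 0))


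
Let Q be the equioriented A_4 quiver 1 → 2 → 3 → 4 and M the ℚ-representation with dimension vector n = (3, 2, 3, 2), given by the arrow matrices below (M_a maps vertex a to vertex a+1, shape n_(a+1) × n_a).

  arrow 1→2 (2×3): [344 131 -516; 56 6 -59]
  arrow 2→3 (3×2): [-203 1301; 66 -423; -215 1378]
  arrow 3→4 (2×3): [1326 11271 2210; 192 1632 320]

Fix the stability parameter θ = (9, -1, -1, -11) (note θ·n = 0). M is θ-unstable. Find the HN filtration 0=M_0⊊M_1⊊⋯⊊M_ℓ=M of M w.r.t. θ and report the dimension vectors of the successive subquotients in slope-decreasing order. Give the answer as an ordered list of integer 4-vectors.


Via rank(M_{q-1}∘⋯∘M_p): M ≅ I[1,1], I[1,3], I[1,4], I[3,3], I[4,4].
μ_θ-semistable layers: μ^(1)=9; μ^(2)=7/3; μ^(3)=-1; μ^(4)=-11

((1, 0, 0, 0); (1, 1, 1, 0); (1, 1, 2, 1); (0, 0, 0, 1))


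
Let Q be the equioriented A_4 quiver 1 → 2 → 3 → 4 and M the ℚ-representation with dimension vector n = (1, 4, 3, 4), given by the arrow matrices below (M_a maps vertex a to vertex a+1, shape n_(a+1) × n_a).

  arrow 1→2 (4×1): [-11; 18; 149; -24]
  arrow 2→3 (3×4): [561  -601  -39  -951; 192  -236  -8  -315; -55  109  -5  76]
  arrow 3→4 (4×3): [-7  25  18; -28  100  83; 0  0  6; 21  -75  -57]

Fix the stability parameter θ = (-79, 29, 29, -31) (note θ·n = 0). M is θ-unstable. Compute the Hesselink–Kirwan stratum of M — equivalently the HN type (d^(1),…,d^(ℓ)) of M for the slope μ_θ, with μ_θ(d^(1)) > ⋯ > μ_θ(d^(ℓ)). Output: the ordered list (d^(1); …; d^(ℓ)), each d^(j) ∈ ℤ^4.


Interval decomposition of M: I[1,4], I[2,2], I[2,3], I[2,4], I[4,4]^2.
HN type (ℓ=4): μ^(1)=29; μ^(2)=9; μ^(3)=-31; μ^(4)=-79

((0, 2, 1, 0); (0, 2, 2, 2); (0, 0, 0, 2); (1, 0, 0, 0))


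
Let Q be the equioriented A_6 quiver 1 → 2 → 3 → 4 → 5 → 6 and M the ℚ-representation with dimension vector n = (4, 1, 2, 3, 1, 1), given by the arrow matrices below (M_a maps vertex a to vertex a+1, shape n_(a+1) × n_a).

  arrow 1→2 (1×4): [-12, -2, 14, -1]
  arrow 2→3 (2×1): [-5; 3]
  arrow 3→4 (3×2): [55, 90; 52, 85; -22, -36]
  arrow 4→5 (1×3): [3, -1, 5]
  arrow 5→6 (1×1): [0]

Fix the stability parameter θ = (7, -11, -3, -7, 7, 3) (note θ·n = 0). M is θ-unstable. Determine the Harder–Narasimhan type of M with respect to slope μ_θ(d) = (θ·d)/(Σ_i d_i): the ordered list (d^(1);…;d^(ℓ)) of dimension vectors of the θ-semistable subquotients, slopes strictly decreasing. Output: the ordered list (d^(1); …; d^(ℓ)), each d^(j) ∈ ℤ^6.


Barcode: M ≅ I[1,1]^3, I[1,4], I[3,5], I[4,4], I[6,6]. HN layers by μ_θ (5 steps, strictly decreasing):
  μ^(1)=7; μ^(2)=3; μ^(3)=-7/2; μ^(4)=-5; μ^(5)=-7

((3, 0, 0, 0, 1, 0); (0, 0, 0, 0, 0, 1); (1, 1, 1, 1, 0, 0); (0, 0, 1, 1, 0, 0); (0, 0, 0, 1, 0, 0))


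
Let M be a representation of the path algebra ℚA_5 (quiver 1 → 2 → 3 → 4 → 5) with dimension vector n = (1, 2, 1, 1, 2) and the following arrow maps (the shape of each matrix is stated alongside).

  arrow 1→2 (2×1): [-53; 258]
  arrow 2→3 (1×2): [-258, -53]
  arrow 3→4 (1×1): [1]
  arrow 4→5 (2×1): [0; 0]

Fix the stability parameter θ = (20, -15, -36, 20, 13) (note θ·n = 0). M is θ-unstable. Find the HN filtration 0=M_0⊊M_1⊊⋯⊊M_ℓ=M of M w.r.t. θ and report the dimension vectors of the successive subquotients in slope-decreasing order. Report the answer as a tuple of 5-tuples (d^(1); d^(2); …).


Via rank(M_{q-1}∘⋯∘M_p): M ≅ I[1,2], I[2,4], I[5,5]^2.
μ_θ-semistable layers: μ^(1)=20; μ^(2)=13; μ^(3)=5/2; μ^(4)=-51/2

((0, 0, 0, 1, 0); (0, 0, 0, 0, 2); (1, 1, 0, 0, 0); (0, 1, 1, 0, 0))


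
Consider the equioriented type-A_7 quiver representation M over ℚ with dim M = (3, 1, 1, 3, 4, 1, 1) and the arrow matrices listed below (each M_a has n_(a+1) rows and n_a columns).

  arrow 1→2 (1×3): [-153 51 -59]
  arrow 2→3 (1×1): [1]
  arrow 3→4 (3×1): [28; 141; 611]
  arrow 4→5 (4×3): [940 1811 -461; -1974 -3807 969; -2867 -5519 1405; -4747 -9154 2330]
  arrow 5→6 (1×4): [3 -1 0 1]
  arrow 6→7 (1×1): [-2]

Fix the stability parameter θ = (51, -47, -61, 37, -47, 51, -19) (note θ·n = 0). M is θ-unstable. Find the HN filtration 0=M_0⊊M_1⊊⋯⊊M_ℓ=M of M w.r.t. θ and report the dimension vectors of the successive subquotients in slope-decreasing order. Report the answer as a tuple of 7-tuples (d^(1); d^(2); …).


Interval decomposition of M: I[1,1]^2, I[1,4], I[4,5], I[4,7], I[5,5]^2.
HN type (ℓ=6): μ^(1)=51; μ^(2)=37; μ^(3)=16; μ^(4)=-5; μ^(5)=-19; μ^(6)=-47

((2, 0, 0, 0, 0, 0, 0); (0, 0, 0, 1, 0, 0, 0); (0, 0, 0, 0, 0, 1, 1); (0, 0, 0, 2, 2, 0, 0); (1, 1, 1, 0, 0, 0, 0); (0, 0, 0, 0, 2, 0, 0))


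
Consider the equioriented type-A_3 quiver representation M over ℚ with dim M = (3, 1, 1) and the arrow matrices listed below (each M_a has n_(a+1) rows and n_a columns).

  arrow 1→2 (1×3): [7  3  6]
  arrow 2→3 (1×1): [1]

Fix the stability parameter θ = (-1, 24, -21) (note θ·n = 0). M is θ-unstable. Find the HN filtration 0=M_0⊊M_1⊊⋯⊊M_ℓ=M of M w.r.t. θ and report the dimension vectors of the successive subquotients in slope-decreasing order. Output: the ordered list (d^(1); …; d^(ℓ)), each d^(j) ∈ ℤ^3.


Interval decomposition of M: I[1,1]^2, I[1,3].
HN type (ℓ=2): μ^(1)=3/2; μ^(2)=-1

((0, 1, 1); (3, 0, 0))


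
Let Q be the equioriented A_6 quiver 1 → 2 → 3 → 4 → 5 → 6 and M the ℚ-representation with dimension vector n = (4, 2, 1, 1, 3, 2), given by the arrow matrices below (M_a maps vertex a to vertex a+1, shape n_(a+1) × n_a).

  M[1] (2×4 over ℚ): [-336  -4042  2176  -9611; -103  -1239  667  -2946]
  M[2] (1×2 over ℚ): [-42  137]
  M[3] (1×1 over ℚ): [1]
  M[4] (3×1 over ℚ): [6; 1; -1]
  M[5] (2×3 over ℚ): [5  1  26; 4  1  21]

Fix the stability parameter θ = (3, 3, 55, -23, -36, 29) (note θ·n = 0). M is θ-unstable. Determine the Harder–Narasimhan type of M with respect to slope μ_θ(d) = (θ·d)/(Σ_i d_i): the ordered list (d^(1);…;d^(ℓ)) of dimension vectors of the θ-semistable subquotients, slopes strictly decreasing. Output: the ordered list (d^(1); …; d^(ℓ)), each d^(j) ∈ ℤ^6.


Barcode: M ≅ I[1,1]^2, I[1,2], I[1,6], I[5,5], I[5,6]. HN layers by μ_θ (4 steps, strictly decreasing):
  μ^(1)=29; μ^(2)=3; μ^(3)=2/5; μ^(4)=-36

((0, 0, 0, 0, 0, 2); (3, 1, 0, 0, 0, 0); (1, 1, 1, 1, 1, 0); (0, 0, 0, 0, 2, 0))


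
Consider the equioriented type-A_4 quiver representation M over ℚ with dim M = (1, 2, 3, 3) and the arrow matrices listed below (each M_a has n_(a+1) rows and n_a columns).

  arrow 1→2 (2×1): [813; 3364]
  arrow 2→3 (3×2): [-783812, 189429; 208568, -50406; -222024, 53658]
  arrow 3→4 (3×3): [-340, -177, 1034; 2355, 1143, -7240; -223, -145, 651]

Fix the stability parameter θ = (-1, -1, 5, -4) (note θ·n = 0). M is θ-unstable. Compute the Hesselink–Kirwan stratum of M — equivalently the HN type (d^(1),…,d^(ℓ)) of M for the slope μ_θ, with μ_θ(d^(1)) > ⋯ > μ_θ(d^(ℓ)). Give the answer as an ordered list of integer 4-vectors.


Via rank(M_{q-1}∘⋯∘M_p): M ≅ I[1,2], I[2,4], I[3,4]^2.
μ_θ-semistable layers: μ^(1)=1/2; μ^(2)=-1

((0, 0, 3, 3); (1, 2, 0, 0))


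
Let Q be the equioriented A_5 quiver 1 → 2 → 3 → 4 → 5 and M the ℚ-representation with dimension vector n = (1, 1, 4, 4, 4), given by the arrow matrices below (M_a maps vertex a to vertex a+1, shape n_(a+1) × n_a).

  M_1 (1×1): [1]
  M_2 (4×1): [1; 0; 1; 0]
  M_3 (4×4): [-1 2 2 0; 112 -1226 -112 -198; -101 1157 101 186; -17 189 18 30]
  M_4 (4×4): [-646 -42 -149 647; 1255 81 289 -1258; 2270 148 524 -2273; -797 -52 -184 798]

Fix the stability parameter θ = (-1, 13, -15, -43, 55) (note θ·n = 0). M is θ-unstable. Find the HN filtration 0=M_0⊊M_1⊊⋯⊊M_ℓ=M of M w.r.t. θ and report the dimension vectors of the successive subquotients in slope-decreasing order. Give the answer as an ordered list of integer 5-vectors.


Interval decomposition of M: I[1,5], I[3,5]^3.
HN type (ℓ=3): μ^(1)=55; μ^(2)=-23/2; μ^(3)=-29

((0, 0, 0, 0, 4); (1, 1, 1, 1, 0); (0, 0, 3, 3, 0))


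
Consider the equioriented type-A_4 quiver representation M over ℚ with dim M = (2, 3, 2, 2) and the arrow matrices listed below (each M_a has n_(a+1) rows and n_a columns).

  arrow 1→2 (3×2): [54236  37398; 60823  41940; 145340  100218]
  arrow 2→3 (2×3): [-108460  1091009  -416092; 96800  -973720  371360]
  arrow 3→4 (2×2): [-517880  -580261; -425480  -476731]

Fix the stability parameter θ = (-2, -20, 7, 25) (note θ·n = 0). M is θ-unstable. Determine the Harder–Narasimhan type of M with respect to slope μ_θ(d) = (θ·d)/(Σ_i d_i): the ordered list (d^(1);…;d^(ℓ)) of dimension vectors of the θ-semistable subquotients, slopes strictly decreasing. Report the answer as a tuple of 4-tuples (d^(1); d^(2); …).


Via rank(M_{q-1}∘⋯∘M_p): M ≅ I[1,2], I[1,3], I[2,2], I[3,4], I[4,4].
μ_θ-semistable layers: μ^(1)=25; μ^(2)=7; μ^(3)=-11; μ^(4)=-20

((0, 0, 0, 2); (0, 0, 2, 0); (2, 2, 0, 0); (0, 1, 0, 0))


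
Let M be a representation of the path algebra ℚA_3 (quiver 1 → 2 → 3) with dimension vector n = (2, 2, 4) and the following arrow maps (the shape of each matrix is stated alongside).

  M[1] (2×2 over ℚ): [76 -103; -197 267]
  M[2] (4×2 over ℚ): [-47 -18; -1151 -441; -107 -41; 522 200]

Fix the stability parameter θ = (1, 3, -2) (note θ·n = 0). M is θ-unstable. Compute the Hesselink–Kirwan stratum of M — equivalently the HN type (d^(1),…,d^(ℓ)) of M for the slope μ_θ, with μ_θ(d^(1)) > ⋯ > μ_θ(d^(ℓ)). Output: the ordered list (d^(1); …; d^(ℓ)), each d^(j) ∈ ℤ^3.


Interval decomposition of M: I[1,3]^2, I[3,3]^2.
HN type (ℓ=2): μ^(1)=2/3; μ^(2)=-2

((2, 2, 2); (0, 0, 2))


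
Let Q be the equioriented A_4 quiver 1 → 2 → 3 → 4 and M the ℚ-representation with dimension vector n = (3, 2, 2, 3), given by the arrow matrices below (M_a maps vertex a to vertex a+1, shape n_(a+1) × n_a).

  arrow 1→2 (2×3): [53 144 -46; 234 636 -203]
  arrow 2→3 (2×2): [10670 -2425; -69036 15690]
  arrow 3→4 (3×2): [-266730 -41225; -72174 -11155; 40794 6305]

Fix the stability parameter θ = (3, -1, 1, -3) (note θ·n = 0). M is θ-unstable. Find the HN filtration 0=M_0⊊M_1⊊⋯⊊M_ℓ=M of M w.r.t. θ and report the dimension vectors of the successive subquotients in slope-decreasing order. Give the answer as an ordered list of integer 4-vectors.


Barcode: M ≅ I[1,1], I[1,2], I[1,3], I[3,4], I[4,4]^2. HN layers by μ_θ (4 steps, strictly decreasing):
  μ^(1)=3; μ^(2)=1; μ^(3)=-1; μ^(4)=-3

((1, 0, 0, 0); (2, 2, 1, 0); (0, 0, 1, 1); (0, 0, 0, 2))
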